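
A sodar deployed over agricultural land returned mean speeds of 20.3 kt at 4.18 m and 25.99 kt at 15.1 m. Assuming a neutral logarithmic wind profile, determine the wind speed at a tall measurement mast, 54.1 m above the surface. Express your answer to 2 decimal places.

31.64 kt

Log law: V ∝ ln(z/z₀). From the pair, with r = V₁/V₂ = 0.78107,
ln z₀ = (ln z₁ − r·ln z₂)/(1 − r) = (1.4303 − 0.78107×2.7147)/0.21893 = -3.1519 → z₀ = 0.04277 m
V₃ = V₁ · ln(z₃/z₀)/ln(z₁/z₀) = 20.3 × 7.1428/4.5822 = 31.6435 kt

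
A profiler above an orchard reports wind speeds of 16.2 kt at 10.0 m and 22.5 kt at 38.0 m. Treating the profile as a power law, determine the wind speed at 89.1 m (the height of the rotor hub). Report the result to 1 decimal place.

First find α: α = ln(V₂/V₁)/ln(z₂/z₁) = ln(22.5/16.2)/ln(38.0/10.0) = 0.32850/1.33500 = 0.2461
Extrapolate from 38.0 m to 89.1 m: V₃ = 22.5 × (89.1/38.0)^0.2461 = 22.5 × 1.2333 = 27.7493 kt

27.7 kt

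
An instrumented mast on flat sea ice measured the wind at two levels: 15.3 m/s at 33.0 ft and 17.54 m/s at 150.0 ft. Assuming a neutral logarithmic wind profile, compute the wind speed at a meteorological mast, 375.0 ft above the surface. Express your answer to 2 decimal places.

18.90 m/s

Log law: V ∝ ln(z/z₀). From the pair, with r = V₁/V₂ = 0.87229,
ln z₀ = (ln z₁ − r·ln z₂)/(1 − r) = (3.4965 − 0.87229×5.0106)/0.12771 = -6.8455 → z₀ = 0.001064 ft
V₃ = V₁ · ln(z₃/z₀)/ln(z₁/z₀) = 15.3 × 12.7725/10.3420 = 18.8956 m/s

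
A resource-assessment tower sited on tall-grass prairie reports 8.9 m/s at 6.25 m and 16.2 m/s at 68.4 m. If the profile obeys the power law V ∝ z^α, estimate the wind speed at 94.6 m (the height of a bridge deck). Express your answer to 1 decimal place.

First find α: α = ln(V₂/V₁)/ln(z₂/z₁) = ln(16.2/8.9)/ln(68.4/6.25) = 0.59896/2.39279 = 0.2503
Extrapolate from 68.4 m to 94.6 m: V₃ = 16.2 × (94.6/68.4)^0.2503 = 16.2 × 1.0846 = 17.5699 m/s

17.6 m/s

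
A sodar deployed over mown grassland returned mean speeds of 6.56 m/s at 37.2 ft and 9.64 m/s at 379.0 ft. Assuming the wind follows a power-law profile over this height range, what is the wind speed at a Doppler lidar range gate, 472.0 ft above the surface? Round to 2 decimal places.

First find α: α = ln(V₂/V₁)/ln(z₂/z₁) = ln(9.64/6.56)/ln(379.0/37.2) = 0.38493/2.32123 = 0.1658
Extrapolate from 379.0 ft to 472.0 ft: V₃ = 9.64 × (472.0/379.0)^0.1658 = 9.64 × 1.0371 = 9.9973 m/s

10.00 m/s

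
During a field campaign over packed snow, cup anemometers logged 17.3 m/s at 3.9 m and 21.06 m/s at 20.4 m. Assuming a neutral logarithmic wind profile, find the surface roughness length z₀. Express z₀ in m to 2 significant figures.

Log law: V(z) ∝ ln(z/z₀). With r = V₁/V₂ = 17.3/21.06 = 0.82146,
r · ln(z₂/z₀) = ln(z₁/z₀) ⇒ ln z₀ = (ln z₁ − r·ln z₂)/(1 − r)
ln z₀ = (1.36098 − 0.82146×3.01553) / 0.17854 = -6.2518
z₀ = exp(-6.2518) = 0.001927 m

z₀ ≈ 0.0019 m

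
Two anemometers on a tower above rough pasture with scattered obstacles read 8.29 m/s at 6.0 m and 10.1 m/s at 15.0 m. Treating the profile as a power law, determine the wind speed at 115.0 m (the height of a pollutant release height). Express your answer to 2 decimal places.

First find α: α = ln(V₂/V₁)/ln(z₂/z₁) = ln(10.1/8.29)/ln(15.0/6.0) = 0.19749/0.91629 = 0.2155
Extrapolate from 15.0 m to 115.0 m: V₃ = 10.1 × (115.0/15.0)^0.2155 = 10.1 × 1.5512 = 15.6667 m/s

15.67 m/s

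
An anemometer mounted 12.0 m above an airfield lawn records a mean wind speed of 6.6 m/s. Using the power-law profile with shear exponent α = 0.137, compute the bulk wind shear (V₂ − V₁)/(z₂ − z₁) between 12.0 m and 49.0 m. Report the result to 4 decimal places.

Power law: V₂ = V₁ · (z₂/z₁)^α = 6.6 × (4.0833)^0.137 = 8.0030 m/s
ΔV/Δz = (8.0030 − 6.6)/(49.0 − 12.0) = 1.4030/37.0000 = 0.03792 m/s/m

0.0379 m/s/m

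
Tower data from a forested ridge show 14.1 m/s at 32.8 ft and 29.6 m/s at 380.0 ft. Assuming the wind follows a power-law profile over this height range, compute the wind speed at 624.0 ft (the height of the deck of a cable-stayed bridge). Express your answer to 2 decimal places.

34.40 m/s

First find α: α = ln(V₂/V₁)/ln(z₂/z₁) = ln(29.6/14.1)/ln(380.0/32.8) = 0.74160/2.44974 = 0.3027
Extrapolate from 380.0 ft to 624.0 ft: V₃ = 29.6 × (624.0/380.0)^0.3027 = 29.6 × 1.1620 = 34.3953 m/s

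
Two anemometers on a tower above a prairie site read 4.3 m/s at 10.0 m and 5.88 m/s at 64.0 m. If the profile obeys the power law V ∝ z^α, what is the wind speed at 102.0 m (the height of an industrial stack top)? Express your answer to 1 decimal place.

First find α: α = ln(V₂/V₁)/ln(z₂/z₁) = ln(5.88/4.3)/ln(64.0/10.0) = 0.31294/1.85630 = 0.1686
Extrapolate from 64.0 m to 102.0 m: V₃ = 5.88 × (102.0/64.0)^0.1686 = 5.88 × 1.0817 = 6.3607 m/s

6.4 m/s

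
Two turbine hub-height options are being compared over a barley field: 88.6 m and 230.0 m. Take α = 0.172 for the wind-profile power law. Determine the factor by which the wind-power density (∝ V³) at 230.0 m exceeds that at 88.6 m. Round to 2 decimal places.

1.64

Speed ratio: V_B/V_A = (z_B/z_A)^α = (230.0/88.6)^0.172 = (2.5959)^0.172 = 1.17831
Power-density ratio: P_B/P_A = (V_B/V_A)³ = (1.17831)³ = 1.63597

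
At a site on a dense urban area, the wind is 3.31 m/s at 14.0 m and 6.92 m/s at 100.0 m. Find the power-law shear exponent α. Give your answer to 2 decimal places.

Power law: V₂/V₁ = (z₂/z₁)^α ⇒ α = ln(V₂/V₁) / ln(z₂/z₁)
α = ln(6.92/3.31) / ln(100.0/14.0) = ln(2.0906) / ln(7.1429)
  = 0.73747 / 1.96611 = 0.37509

α ≈ 0.38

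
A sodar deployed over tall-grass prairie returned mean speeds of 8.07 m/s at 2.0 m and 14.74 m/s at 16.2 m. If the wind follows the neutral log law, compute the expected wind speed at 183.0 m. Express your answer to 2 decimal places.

Log law: V ∝ ln(z/z₀). From the pair, with r = V₁/V₂ = 0.54749,
ln z₀ = (ln z₁ − r·ln z₂)/(1 − r) = (0.6931 − 0.54749×2.7850)/0.45251 = -1.8378 → z₀ = 0.1592 m
V₃ = V₁ · ln(z₃/z₀)/ln(z₁/z₀) = 8.07 × 7.0473/2.5309 = 22.4705 m/s

22.47 m/s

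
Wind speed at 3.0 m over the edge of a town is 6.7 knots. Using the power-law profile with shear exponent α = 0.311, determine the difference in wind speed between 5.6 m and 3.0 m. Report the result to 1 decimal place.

1.4 knots

Power law: V₂ = V₁ · (z₂/z₁)^α = 6.7 × (1.8667)^0.311 = 8.1354 knots
ΔV = 8.1354 − 6.7 = 1.4354 knots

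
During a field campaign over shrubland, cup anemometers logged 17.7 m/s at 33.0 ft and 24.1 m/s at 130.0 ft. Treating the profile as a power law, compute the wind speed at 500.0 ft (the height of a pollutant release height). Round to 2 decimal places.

32.64 m/s

First find α: α = ln(V₂/V₁)/ln(z₂/z₁) = ln(24.1/17.7)/ln(130.0/33.0) = 0.30865/1.37103 = 0.2251
Extrapolate from 130.0 ft to 500.0 ft: V₃ = 24.1 × (500.0/130.0)^0.2251 = 24.1 × 1.3543 = 32.6377 m/s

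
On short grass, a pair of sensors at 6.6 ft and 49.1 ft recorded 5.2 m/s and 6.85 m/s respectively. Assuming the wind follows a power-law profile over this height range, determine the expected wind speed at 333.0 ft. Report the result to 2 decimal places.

First find α: α = ln(V₂/V₁)/ln(z₂/z₁) = ln(6.85/5.2)/ln(49.1/6.6) = 0.27559/2.00679 = 0.1373
Extrapolate from 49.1 ft to 333.0 ft: V₃ = 6.85 × (333.0/49.1)^0.1373 = 6.85 × 1.3007 = 8.9096 m/s

8.91 m/s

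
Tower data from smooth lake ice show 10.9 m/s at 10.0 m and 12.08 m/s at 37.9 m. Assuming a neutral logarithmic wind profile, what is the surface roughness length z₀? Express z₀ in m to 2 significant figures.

z₀ ≈ 0.000045 m

Log law: V(z) ∝ ln(z/z₀). With r = V₁/V₂ = 10.9/12.08 = 0.90232,
r · ln(z₂/z₀) = ln(z₁/z₀) ⇒ ln z₀ = (ln z₁ − r·ln z₂)/(1 − r)
ln z₀ = (2.30259 − 0.90232×3.63495) / 0.09768 = -10.0049
z₀ = exp(-10.0049) = 0.00004518 m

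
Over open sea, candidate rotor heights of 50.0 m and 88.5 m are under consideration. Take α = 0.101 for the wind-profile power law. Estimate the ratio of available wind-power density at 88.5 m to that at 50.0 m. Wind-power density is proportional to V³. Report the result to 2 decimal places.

Speed ratio: V_B/V_A = (z_B/z_A)^α = (88.5/50.0)^0.101 = (1.7700)^0.101 = 1.05936
Power-density ratio: P_B/P_A = (V_B/V_A)³ = (1.05936)³ = 1.18887

1.19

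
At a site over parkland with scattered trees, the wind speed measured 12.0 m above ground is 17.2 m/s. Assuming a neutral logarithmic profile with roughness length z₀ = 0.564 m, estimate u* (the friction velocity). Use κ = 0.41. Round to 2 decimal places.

u* ≈ 2.31 m/s

Log law: V(z) = (u*/κ) · ln(z/z₀) ⇒ u* = κ · V / ln(z/z₀)
u* = 0.41 × 17.2 / ln(12.0/0.564) = 0.41 × 17.2 / 3.0576
   = 7.0520 / 3.0576 = 2.3064 m/s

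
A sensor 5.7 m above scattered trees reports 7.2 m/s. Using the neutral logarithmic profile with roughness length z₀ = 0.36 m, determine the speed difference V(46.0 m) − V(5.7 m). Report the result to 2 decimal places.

Log law: V₂ = V₁ · ln(z₂/z₀)/ln(z₁/z₀) = 7.2 × 4.8503/2.7621 = 12.6432 m/s
ΔV = 12.6432 − 7.2 = 5.4432 m/s

5.44 m/s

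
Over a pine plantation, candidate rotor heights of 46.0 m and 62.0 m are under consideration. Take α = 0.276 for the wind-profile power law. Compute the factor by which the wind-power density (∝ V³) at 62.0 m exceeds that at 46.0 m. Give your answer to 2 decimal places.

1.28

Speed ratio: V_B/V_A = (z_B/z_A)^α = (62.0/46.0)^0.276 = (1.3478)^0.276 = 1.08587
Power-density ratio: P_B/P_A = (V_B/V_A)³ = (1.08587)³ = 1.28037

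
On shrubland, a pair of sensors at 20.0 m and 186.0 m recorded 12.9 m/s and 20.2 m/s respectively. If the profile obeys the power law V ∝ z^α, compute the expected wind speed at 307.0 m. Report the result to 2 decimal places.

22.34 m/s

First find α: α = ln(V₂/V₁)/ln(z₂/z₁) = ln(20.2/12.9)/ln(186.0/20.0) = 0.44846/2.23001 = 0.2011
Extrapolate from 186.0 m to 307.0 m: V₃ = 20.2 × (307.0/186.0)^0.2011 = 20.2 × 1.1060 = 22.3417 m/s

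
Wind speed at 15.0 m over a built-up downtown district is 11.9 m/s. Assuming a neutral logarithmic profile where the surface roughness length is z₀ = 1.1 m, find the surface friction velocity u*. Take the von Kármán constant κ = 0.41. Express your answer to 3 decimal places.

Log law: V(z) = (u*/κ) · ln(z/z₀) ⇒ u* = κ · V / ln(z/z₀)
u* = 0.41 × 11.9 / ln(15.0/1.1) = 0.41 × 11.9 / 2.6127
   = 4.8790 / 2.6127 = 1.8674 m/s

u* ≈ 1.867 m/s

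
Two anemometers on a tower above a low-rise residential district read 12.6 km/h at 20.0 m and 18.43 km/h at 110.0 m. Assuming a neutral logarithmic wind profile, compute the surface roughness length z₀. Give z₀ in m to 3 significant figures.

Log law: V(z) ∝ ln(z/z₀). With r = V₁/V₂ = 12.6/18.43 = 0.68367,
r · ln(z₂/z₀) = ln(z₁/z₀) ⇒ ln z₀ = (ln z₁ − r·ln z₂)/(1 − r)
ln z₀ = (2.99573 − 0.68367×4.70048) / 0.31633 = -0.6886
z₀ = exp(-0.6886) = 0.5023 m

z₀ ≈ 0.502 m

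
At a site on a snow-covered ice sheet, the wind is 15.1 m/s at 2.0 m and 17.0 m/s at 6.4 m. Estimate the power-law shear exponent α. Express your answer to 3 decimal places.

α ≈ 0.102

Power law: V₂/V₁ = (z₂/z₁)^α ⇒ α = ln(V₂/V₁) / ln(z₂/z₁)
α = ln(17.0/15.1) / ln(6.4/2.0) = ln(1.1258) / ln(3.2000)
  = 0.11852 / 1.16315 = 0.10189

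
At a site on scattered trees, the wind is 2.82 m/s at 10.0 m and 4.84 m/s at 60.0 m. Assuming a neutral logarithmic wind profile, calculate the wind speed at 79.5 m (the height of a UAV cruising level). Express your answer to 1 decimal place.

5.2 m/s

Log law: V ∝ ln(z/z₀). From the pair, with r = V₁/V₂ = 0.58264,
ln z₀ = (ln z₁ − r·ln z₂)/(1 − r) = (2.3026 − 0.58264×4.0943)/0.41736 = -0.1988 → z₀ = 0.8197 m
V₃ = V₁ · ln(z₃/z₀)/ln(z₁/z₀) = 2.82 × 4.5745/2.5014 = 5.1573 m/s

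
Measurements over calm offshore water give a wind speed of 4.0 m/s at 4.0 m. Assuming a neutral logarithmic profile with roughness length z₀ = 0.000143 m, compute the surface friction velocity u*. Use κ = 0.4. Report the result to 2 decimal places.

u* ≈ 0.16 m/s

Log law: V(z) = (u*/κ) · ln(z/z₀) ⇒ u* = κ · V / ln(z/z₀)
u* = 0.4 × 4.0 / ln(4.0/0.000143) = 0.4 × 4.0 / 10.2390
   = 1.6000 / 10.2390 = 0.1563 m/s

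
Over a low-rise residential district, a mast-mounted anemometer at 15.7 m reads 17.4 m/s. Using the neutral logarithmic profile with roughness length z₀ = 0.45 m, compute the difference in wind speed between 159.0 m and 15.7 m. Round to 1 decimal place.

Log law: V₂ = V₁ · ln(z₂/z₀)/ln(z₁/z₀) = 17.4 × 5.8674/3.5522 = 28.7410 m/s
ΔV = 28.7410 − 17.4 = 11.3410 m/s

11.3 m/s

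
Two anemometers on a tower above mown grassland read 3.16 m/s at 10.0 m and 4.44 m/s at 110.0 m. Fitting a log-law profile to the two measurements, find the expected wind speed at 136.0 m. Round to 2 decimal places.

Log law: V ∝ ln(z/z₀). From the pair, with r = V₁/V₂ = 0.71171,
ln z₀ = (ln z₁ − r·ln z₂)/(1 − r) = (2.3026 − 0.71171×4.7005)/0.28829 = -3.6172 → z₀ = 0.02686 m
V₃ = V₁ · ln(z₃/z₀)/ln(z₁/z₀) = 3.16 × 8.5299/5.9198 = 4.5533 m/s

4.55 m/s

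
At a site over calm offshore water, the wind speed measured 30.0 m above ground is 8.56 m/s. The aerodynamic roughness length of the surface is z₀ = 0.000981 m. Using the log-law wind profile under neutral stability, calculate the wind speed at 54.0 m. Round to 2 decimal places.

Log law: V(z) ∝ ln(z/z₀), so V₂/V₁ = ln(z₂/z₀) / ln(z₁/z₀).
ln(54.0/0.000981) = 10.9159, ln(30.0/0.000981) = 10.3281
V₂ = 8.56 × 10.9159/10.3281 = 8.56 × 1.0569 = 9.0472 m/s

9.05 m/s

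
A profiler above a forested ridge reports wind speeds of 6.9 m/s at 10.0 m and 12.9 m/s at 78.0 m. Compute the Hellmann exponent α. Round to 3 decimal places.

Power law: V₂/V₁ = (z₂/z₁)^α ⇒ α = ln(V₂/V₁) / ln(z₂/z₁)
α = ln(12.9/6.9) / ln(78.0/10.0) = ln(1.8696) / ln(7.8000)
  = 0.62571 / 2.05412 = 0.30461

α ≈ 0.305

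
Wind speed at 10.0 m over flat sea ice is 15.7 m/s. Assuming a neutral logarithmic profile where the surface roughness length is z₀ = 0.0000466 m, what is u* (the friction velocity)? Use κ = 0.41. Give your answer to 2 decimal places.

u* ≈ 0.52 m/s

Log law: V(z) = (u*/κ) · ln(z/z₀) ⇒ u* = κ · V / ln(z/z₀)
u* = 0.41 × 15.7 / ln(10.0/0.0000466) = 0.41 × 15.7 / 12.2765
   = 6.4370 / 12.2765 = 0.5243 m/s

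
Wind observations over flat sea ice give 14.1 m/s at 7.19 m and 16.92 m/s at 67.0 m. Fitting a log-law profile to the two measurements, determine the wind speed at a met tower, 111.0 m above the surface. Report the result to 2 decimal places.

Log law: V ∝ ln(z/z₀). From the pair, with r = V₁/V₂ = 0.83333,
ln z₀ = (ln z₁ − r·ln z₂)/(1 − r) = (1.9727 − 0.83333×4.2047)/0.16667 = -9.1873 → z₀ = 0.0001023 m
V₃ = V₁ · ln(z₃/z₀)/ln(z₁/z₀) = 14.1 × 13.8968/11.1600 = 17.5578 m/s

17.56 m/s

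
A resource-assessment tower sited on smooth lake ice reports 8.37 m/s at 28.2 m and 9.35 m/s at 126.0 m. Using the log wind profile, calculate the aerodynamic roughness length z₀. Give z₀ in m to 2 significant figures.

Log law: V(z) ∝ ln(z/z₀). With r = V₁/V₂ = 8.37/9.35 = 0.89519,
r · ln(z₂/z₀) = ln(z₁/z₀) ⇒ ln z₀ = (ln z₁ − r·ln z₂)/(1 − r)
ln z₀ = (3.33932 − 0.89519×4.83628) / 0.10481 = -9.4459
z₀ = exp(-9.4459) = 0.00007901 m

z₀ ≈ 0.000079 m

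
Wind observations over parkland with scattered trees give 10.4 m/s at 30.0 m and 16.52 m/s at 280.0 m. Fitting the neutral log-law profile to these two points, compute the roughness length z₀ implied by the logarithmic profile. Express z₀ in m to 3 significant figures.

Log law: V(z) ∝ ln(z/z₀). With r = V₁/V₂ = 10.4/16.52 = 0.62954,
r · ln(z₂/z₀) = ln(z₁/z₀) ⇒ ln z₀ = (ln z₁ − r·ln z₂)/(1 − r)
ln z₀ = (3.40120 − 0.62954×5.63479) / 0.37046 = -0.3944
z₀ = exp(-0.3944) = 0.6741 m

z₀ ≈ 0.674 m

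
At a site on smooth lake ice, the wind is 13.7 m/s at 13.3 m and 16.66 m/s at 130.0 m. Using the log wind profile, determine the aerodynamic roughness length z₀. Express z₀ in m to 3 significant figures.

z₀ ≈ 0.000348 m

Log law: V(z) ∝ ln(z/z₀). With r = V₁/V₂ = 13.7/16.66 = 0.82233,
r · ln(z₂/z₀) = ln(z₁/z₀) ⇒ ln z₀ = (ln z₁ − r·ln z₂)/(1 − r)
ln z₀ = (2.58776 − 0.82233×4.86753) / 0.17767 = -7.9639
z₀ = exp(-7.9639) = 0.0003478 m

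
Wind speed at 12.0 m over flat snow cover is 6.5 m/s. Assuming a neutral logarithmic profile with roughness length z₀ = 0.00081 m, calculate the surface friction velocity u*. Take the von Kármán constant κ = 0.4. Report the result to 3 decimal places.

Log law: V(z) = (u*/κ) · ln(z/z₀) ⇒ u* = κ · V / ln(z/z₀)
u* = 0.4 × 6.5 / ln(12.0/0.00081) = 0.4 × 6.5 / 9.6034
   = 2.6000 / 9.6034 = 0.2707 m/s

u* ≈ 0.271 m/s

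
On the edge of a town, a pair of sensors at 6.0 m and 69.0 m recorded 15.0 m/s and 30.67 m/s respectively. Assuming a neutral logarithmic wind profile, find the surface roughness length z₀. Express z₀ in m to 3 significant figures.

z₀ ≈ 0.579 m

Log law: V(z) ∝ ln(z/z₀). With r = V₁/V₂ = 15.0/30.67 = 0.48908,
r · ln(z₂/z₀) = ln(z₁/z₀) ⇒ ln z₀ = (ln z₁ − r·ln z₂)/(1 − r)
ln z₀ = (1.79176 − 0.48908×4.23411) / 0.51092 = -0.5462
z₀ = exp(-0.5462) = 0.5792 m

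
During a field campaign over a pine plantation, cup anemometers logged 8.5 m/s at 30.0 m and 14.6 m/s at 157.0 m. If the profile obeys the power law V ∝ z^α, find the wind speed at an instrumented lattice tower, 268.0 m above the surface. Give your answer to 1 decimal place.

17.4 m/s

First find α: α = ln(V₂/V₁)/ln(z₂/z₁) = ln(14.6/8.5)/ln(157.0/30.0) = 0.54096/1.65505 = 0.3269
Extrapolate from 157.0 m to 268.0 m: V₃ = 14.6 × (268.0/157.0)^0.3269 = 14.6 × 1.1910 = 17.3884 m/s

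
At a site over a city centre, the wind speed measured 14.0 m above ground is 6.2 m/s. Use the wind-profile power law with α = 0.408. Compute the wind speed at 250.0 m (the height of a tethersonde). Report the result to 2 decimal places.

Power-law profile: V₂ = V₁ · (z₂/z₁)^α
V₂ = 6.2 × (250.0/14.0)^0.408 = 6.2 × (17.8571)^0.408
    = 6.2 × 3.2414 = 20.0970 m/s

20.10 m/s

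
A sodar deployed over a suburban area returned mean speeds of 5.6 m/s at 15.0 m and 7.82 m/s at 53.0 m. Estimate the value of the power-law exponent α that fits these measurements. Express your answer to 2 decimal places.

Power law: V₂/V₁ = (z₂/z₁)^α ⇒ α = ln(V₂/V₁) / ln(z₂/z₁)
α = ln(7.82/5.6) / ln(53.0/15.0) = ln(1.3964) / ln(3.5333)
  = 0.33392 / 1.26224 = 0.26454

α ≈ 0.26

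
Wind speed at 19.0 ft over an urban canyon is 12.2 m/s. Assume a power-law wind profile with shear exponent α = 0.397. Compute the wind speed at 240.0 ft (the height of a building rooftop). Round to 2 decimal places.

Power-law profile: V₂ = V₁ · (z₂/z₁)^α
V₂ = 12.2 × (240.0/19.0)^0.397 = 12.2 × (12.6316)^0.397
    = 12.2 × 2.7370 = 33.3917 m/s

33.39 m/s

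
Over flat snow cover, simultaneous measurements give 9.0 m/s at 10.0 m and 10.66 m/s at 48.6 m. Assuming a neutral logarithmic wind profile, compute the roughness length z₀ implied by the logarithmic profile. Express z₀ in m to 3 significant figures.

Log law: V(z) ∝ ln(z/z₀). With r = V₁/V₂ = 9.0/10.66 = 0.84428,
r · ln(z₂/z₀) = ln(z₁/z₀) ⇒ ln z₀ = (ln z₁ − r·ln z₂)/(1 − r)
ln z₀ = (2.30259 − 0.84428×3.88362) / 0.15572 = -6.2693
z₀ = exp(-6.2693) = 0.001894 m

z₀ ≈ 0.00189 m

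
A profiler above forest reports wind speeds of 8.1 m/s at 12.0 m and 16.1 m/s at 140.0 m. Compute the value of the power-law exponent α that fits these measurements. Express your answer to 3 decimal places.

Power law: V₂/V₁ = (z₂/z₁)^α ⇒ α = ln(V₂/V₁) / ln(z₂/z₁)
α = ln(16.1/8.1) / ln(140.0/12.0) = ln(1.9877) / ln(11.6667)
  = 0.68696 / 2.45674 = 0.27962

α ≈ 0.280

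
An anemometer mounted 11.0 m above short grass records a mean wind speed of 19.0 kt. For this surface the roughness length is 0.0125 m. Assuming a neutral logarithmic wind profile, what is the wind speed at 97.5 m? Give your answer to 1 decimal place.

Log law: V(z) ∝ ln(z/z₀), so V₂/V₁ = ln(z₂/z₀) / ln(z₁/z₀).
ln(97.5/0.0125) = 8.9619, ln(11.0/0.0125) = 6.7799
V₂ = 19.0 × 8.9619/6.7799 = 19.0 × 1.3218 = 25.1147 kt

25.1 kt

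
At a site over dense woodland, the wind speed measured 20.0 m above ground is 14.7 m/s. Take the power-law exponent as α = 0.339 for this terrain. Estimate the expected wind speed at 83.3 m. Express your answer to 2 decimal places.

23.84 m/s

Power-law profile: V₂ = V₁ · (z₂/z₁)^α
V₂ = 14.7 × (83.3/20.0)^0.339 = 14.7 × (4.1650)^0.339
    = 14.7 × 1.6220 = 23.8433 m/s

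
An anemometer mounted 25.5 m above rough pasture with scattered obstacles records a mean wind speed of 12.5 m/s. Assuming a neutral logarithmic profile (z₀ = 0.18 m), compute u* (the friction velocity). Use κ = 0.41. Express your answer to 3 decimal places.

Log law: V(z) = (u*/κ) · ln(z/z₀) ⇒ u* = κ · V / ln(z/z₀)
u* = 0.41 × 12.5 / ln(25.5/0.18) = 0.41 × 12.5 / 4.9535
   = 5.1250 / 4.9535 = 1.0346 m/s

u* ≈ 1.035 m/s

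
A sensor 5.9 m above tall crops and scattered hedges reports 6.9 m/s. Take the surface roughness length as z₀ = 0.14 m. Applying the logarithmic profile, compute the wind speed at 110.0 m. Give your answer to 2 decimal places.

12.30 m/s

Log law: V(z) ∝ ln(z/z₀), so V₂/V₁ = ln(z₂/z₀) / ln(z₁/z₀).
ln(110.0/0.14) = 6.6666, ln(5.9/0.14) = 3.7411
V₂ = 6.9 × 6.6666/3.7411 = 6.9 × 1.7820 = 12.2958 m/s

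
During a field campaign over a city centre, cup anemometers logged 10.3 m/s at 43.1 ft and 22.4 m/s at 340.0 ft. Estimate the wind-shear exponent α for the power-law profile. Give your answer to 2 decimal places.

Power law: V₂/V₁ = (z₂/z₁)^α ⇒ α = ln(V₂/V₁) / ln(z₂/z₁)
α = ln(22.4/10.3) / ln(340.0/43.1) = ln(2.1748) / ln(7.8886)
  = 0.77692 / 2.06542 = 0.37615

α ≈ 0.38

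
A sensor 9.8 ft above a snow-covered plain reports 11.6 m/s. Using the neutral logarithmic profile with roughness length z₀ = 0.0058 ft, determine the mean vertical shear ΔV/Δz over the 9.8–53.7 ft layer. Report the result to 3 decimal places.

Log law: V₂ = V₁ · ln(z₂/z₀)/ln(z₁/z₀) = 11.6 × 9.1333/7.4323 = 14.2549 m/s
ΔV/Δz = (14.2549 − 11.6)/(53.7 − 9.8) = 2.6549/43.9000 = 0.06048 m/s/ft

0.060 m/s/ft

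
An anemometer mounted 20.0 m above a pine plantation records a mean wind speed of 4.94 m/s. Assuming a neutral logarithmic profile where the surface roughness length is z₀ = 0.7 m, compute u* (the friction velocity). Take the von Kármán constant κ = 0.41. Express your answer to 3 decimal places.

Log law: V(z) = (u*/κ) · ln(z/z₀) ⇒ u* = κ · V / ln(z/z₀)
u* = 0.41 × 4.94 / ln(20.0/0.7) = 0.41 × 4.94 / 3.3524
   = 2.0254 / 3.3524 = 0.6042 m/s

u* ≈ 0.604 m/s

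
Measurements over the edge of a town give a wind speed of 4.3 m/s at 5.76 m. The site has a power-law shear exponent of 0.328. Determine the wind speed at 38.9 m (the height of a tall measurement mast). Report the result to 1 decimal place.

8.0 m/s

Power-law profile: V₂ = V₁ · (z₂/z₁)^α
V₂ = 4.3 × (38.9/5.76)^0.328 = 4.3 × (6.7535)^0.328
    = 4.3 × 1.8710 = 8.0455 m/s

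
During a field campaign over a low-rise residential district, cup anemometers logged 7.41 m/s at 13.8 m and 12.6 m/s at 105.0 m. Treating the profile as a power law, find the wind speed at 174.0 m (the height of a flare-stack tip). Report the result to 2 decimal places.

14.38 m/s

First find α: α = ln(V₂/V₁)/ln(z₂/z₁) = ln(12.6/7.41)/ln(105.0/13.8) = 0.53087/2.02929 = 0.2616
Extrapolate from 105.0 m to 174.0 m: V₃ = 12.6 × (174.0/105.0)^0.2616 = 12.6 × 1.1413 = 14.3799 m/s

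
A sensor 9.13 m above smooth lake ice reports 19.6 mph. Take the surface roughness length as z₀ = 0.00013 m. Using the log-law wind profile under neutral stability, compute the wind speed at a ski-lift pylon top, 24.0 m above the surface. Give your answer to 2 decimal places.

21.30 mph

Log law: V(z) ∝ ln(z/z₀), so V₂/V₁ = ln(z₂/z₀) / ln(z₁/z₀).
ln(24.0/0.00013) = 12.1260, ln(9.13/0.00013) = 11.1595
V₂ = 19.6 × 12.1260/11.1595 = 19.6 × 1.0866 = 21.2975 mph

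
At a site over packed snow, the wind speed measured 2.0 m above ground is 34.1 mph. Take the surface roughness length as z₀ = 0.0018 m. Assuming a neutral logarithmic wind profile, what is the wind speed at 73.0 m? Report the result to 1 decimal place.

Log law: V(z) ∝ ln(z/z₀), so V₂/V₁ = ln(z₂/z₀) / ln(z₁/z₀).
ln(73.0/0.0018) = 10.6104, ln(2.0/0.0018) = 7.0131
V₂ = 34.1 × 10.6104/7.0131 = 34.1 × 1.5129 = 51.5913 mph

51.6 mph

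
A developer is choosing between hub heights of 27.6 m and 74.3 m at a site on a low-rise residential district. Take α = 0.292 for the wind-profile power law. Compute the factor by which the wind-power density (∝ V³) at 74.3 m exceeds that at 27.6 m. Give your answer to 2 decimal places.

2.38

Speed ratio: V_B/V_A = (z_B/z_A)^α = (74.3/27.6)^0.292 = (2.6920)^0.292 = 1.33531
Power-density ratio: P_B/P_A = (V_B/V_A)³ = (1.33531)³ = 2.38095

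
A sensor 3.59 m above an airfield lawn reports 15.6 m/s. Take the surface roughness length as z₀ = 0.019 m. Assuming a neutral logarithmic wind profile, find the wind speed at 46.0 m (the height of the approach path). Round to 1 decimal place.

Log law: V(z) ∝ ln(z/z₀), so V₂/V₁ = ln(z₂/z₀) / ln(z₁/z₀).
ln(46.0/0.019) = 7.7920, ln(3.59/0.019) = 5.2415
V₂ = 15.6 × 7.7920/5.2415 = 15.6 × 1.4866 = 23.1909 m/s

23.2 m/s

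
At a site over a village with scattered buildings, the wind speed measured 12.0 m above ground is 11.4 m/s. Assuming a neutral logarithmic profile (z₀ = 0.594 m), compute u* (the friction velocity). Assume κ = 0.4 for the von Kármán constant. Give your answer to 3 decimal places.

u* ≈ 1.517 m/s

Log law: V(z) = (u*/κ) · ln(z/z₀) ⇒ u* = κ · V / ln(z/z₀)
u* = 0.4 × 11.4 / ln(12.0/0.594) = 0.4 × 11.4 / 3.0058
   = 4.5600 / 3.0058 = 1.5171 m/s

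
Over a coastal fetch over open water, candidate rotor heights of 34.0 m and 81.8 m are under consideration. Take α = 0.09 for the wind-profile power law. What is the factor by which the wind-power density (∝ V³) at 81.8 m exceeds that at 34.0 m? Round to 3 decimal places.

1.267

Speed ratio: V_B/V_A = (z_B/z_A)^α = (81.8/34.0)^0.09 = (2.4059)^0.09 = 1.08222
Power-density ratio: P_B/P_A = (V_B/V_A)³ = (1.08222)³ = 1.26749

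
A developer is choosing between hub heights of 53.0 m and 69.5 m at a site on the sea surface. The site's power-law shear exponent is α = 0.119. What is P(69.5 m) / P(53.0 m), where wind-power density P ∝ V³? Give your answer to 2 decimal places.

1.10

Speed ratio: V_B/V_A = (z_B/z_A)^α = (69.5/53.0)^0.119 = (1.3113)^0.119 = 1.03278
Power-density ratio: P_B/P_A = (V_B/V_A)³ = (1.03278)³ = 1.10160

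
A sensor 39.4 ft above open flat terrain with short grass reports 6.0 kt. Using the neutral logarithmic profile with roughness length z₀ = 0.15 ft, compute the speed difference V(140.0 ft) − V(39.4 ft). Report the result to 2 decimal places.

1.37 kt

Log law: V₂ = V₁ · ln(z₂/z₀)/ln(z₁/z₀) = 6.0 × 6.8388/5.5709 = 7.3655 kt
ΔV = 7.3655 − 6.0 = 1.3655 kt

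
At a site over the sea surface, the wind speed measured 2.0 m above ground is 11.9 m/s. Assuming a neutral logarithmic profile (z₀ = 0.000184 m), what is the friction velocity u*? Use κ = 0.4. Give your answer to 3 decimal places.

u* ≈ 0.512 m/s

Log law: V(z) = (u*/κ) · ln(z/z₀) ⇒ u* = κ · V / ln(z/z₀)
u* = 0.4 × 11.9 / ln(2.0/0.000184) = 0.4 × 11.9 / 9.2937
   = 4.7600 / 9.2937 = 0.5122 m/s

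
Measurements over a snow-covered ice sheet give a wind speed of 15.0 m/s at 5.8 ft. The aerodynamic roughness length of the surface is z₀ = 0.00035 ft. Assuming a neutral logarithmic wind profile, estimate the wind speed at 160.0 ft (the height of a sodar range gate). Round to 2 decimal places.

20.12 m/s

Log law: V(z) ∝ ln(z/z₀), so V₂/V₁ = ln(z₂/z₀) / ln(z₁/z₀).
ln(160.0/0.00035) = 13.0328, ln(5.8/0.00035) = 9.7154
V₂ = 15.0 × 13.0328/9.7154 = 15.0 × 1.3414 = 20.1217 m/s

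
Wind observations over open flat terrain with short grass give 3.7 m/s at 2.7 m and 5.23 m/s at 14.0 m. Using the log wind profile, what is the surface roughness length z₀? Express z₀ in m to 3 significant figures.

z₀ ≈ 0.0504 m

Log law: V(z) ∝ ln(z/z₀). With r = V₁/V₂ = 3.7/5.23 = 0.70746,
r · ln(z₂/z₀) = ln(z₁/z₀) ⇒ ln z₀ = (ln z₁ − r·ln z₂)/(1 − r)
ln z₀ = (0.99325 − 0.70746×2.63906) / 0.29254 = -2.9868
z₀ = exp(-2.9868) = 0.05045 m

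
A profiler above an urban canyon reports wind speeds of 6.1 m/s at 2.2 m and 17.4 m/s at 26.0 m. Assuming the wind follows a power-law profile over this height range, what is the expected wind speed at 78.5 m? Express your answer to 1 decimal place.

27.8 m/s

First find α: α = ln(V₂/V₁)/ln(z₂/z₁) = ln(17.4/6.1)/ln(26.0/2.2) = 1.04818/2.46964 = 0.4244
Extrapolate from 26.0 m to 78.5 m: V₃ = 17.4 × (78.5/26.0)^0.4244 = 17.4 × 1.5984 = 27.8119 m/s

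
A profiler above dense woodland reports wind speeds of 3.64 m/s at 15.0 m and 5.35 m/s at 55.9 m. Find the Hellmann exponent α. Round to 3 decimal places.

Power law: V₂/V₁ = (z₂/z₁)^α ⇒ α = ln(V₂/V₁) / ln(z₂/z₁)
α = ln(5.35/3.64) / ln(55.9/15.0) = ln(1.4698) / ln(3.7267)
  = 0.38511 / 1.31551 = 0.29275

α ≈ 0.293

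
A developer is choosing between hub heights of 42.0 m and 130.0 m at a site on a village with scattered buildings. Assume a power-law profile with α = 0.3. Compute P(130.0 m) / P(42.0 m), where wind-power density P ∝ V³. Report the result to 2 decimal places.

2.76

Speed ratio: V_B/V_A = (z_B/z_A)^α = (130.0/42.0)^0.3 = (3.0952)^0.3 = 1.40349
Power-density ratio: P_B/P_A = (V_B/V_A)³ = (1.40349)³ = 2.76455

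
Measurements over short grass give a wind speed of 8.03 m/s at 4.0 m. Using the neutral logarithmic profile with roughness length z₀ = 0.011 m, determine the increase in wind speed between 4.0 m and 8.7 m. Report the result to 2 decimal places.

Log law: V₂ = V₁ · ln(z₂/z₀)/ln(z₁/z₀) = 8.03 × 6.6732/5.8962 = 9.0882 m/s
ΔV = 9.0882 − 8.03 = 1.0582 m/s

1.06 m/s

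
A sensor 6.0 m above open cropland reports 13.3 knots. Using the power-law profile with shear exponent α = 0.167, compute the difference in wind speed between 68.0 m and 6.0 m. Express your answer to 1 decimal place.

6.6 knots

Power law: V₂ = V₁ · (z₂/z₁)^α = 13.3 × (11.3333)^0.167 = 19.9494 knots
ΔV = 19.9494 − 13.3 = 6.6494 knots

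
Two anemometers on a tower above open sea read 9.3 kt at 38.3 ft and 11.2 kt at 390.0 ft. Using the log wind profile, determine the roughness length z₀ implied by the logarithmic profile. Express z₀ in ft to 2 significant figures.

z₀ ≈ 0.00045 ft

Log law: V(z) ∝ ln(z/z₀). With r = V₁/V₂ = 9.3/11.2 = 0.83036,
r · ln(z₂/z₀) = ln(z₁/z₀) ⇒ ln z₀ = (ln z₁ − r·ln z₂)/(1 − r)
ln z₀ = (3.64545 − 0.83036×5.96615) / 0.16964 = -7.7138
z₀ = exp(-7.7138) = 0.0004466 ft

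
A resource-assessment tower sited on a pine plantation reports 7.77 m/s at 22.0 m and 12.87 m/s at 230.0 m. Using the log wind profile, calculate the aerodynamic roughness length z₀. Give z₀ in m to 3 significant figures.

z₀ ≈ 0.616 m

Log law: V(z) ∝ ln(z/z₀). With r = V₁/V₂ = 7.77/12.87 = 0.60373,
r · ln(z₂/z₀) = ln(z₁/z₀) ⇒ ln z₀ = (ln z₁ − r·ln z₂)/(1 − r)
ln z₀ = (3.09104 − 0.60373×5.43808) / 0.39627 = -0.4847
z₀ = exp(-0.4847) = 0.6159 m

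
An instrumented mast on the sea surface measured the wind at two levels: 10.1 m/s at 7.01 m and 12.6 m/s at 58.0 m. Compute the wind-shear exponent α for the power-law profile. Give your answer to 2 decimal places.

α ≈ 0.10

Power law: V₂/V₁ = (z₂/z₁)^α ⇒ α = ln(V₂/V₁) / ln(z₂/z₁)
α = ln(12.6/10.1) / ln(58.0/7.01) = ln(1.2475) / ln(8.2739)
  = 0.22116 / 2.11311 = 0.10466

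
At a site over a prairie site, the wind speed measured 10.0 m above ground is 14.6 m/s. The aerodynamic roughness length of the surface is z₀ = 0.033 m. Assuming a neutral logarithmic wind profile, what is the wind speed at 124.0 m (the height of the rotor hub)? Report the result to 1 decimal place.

21.0 m/s

Log law: V(z) ∝ ln(z/z₀), so V₂/V₁ = ln(z₂/z₀) / ln(z₁/z₀).
ln(124.0/0.033) = 8.2315, ln(10.0/0.033) = 5.7138
V₂ = 14.6 × 8.2315/5.7138 = 14.6 × 1.4406 = 21.0332 m/s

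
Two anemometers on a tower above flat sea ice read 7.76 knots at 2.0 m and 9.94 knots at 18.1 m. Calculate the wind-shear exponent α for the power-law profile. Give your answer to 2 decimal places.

α ≈ 0.11

Power law: V₂/V₁ = (z₂/z₁)^α ⇒ α = ln(V₂/V₁) / ln(z₂/z₁)
α = ln(9.94/7.76) / ln(18.1/2.0) = ln(1.2809) / ln(9.0500)
  = 0.24758 / 2.20276 = 0.11240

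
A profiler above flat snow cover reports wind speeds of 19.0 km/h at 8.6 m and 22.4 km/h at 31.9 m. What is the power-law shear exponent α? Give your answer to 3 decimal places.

Power law: V₂/V₁ = (z₂/z₁)^α ⇒ α = ln(V₂/V₁) / ln(z₂/z₁)
α = ln(22.4/19.0) / ln(31.9/8.6) = ln(1.1789) / ln(3.7093)
  = 0.16462 / 1.31084 = 0.12558

α ≈ 0.126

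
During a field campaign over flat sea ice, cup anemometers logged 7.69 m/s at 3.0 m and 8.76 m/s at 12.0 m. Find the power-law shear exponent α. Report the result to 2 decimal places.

Power law: V₂/V₁ = (z₂/z₁)^α ⇒ α = ln(V₂/V₁) / ln(z₂/z₁)
α = ln(8.76/7.69) / ln(12.0/3.0) = ln(1.1391) / ln(4.0000)
  = 0.13028 / 1.38629 = 0.09397

α ≈ 0.09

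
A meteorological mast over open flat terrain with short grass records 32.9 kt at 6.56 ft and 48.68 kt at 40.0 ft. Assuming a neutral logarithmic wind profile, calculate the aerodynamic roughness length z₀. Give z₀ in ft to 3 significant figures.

z₀ ≈ 0.151 ft

Log law: V(z) ∝ ln(z/z₀). With r = V₁/V₂ = 32.9/48.68 = 0.67584,
r · ln(z₂/z₀) = ln(z₁/z₀) ⇒ ln z₀ = (ln z₁ − r·ln z₂)/(1 − r)
ln z₀ = (1.88099 − 0.67584×3.68888) / 0.32416 = -1.8883
z₀ = exp(-1.8883) = 0.1513 ft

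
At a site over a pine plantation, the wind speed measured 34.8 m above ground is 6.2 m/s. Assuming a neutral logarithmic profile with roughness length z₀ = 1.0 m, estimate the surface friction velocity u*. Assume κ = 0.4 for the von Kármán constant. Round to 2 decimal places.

u* ≈ 0.70 m/s

Log law: V(z) = (u*/κ) · ln(z/z₀) ⇒ u* = κ · V / ln(z/z₀)
u* = 0.4 × 6.2 / ln(34.8/1.0) = 0.4 × 6.2 / 3.5496
   = 2.4800 / 3.5496 = 0.6987 m/s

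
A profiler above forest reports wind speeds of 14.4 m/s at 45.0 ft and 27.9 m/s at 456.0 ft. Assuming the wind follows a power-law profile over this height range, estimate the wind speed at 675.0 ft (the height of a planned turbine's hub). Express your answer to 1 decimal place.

First find α: α = ln(V₂/V₁)/ln(z₂/z₁) = ln(27.9/14.4)/ln(456.0/45.0) = 0.66140/2.31583 = 0.2856
Extrapolate from 456.0 ft to 675.0 ft: V₃ = 27.9 × (675.0/456.0)^0.2856 = 27.9 × 1.1185 = 31.2071 m/s

31.2 m/s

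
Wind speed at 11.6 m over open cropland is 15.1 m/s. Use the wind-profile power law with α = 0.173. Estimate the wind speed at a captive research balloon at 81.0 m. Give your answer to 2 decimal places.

Power-law profile: V₂ = V₁ · (z₂/z₁)^α
V₂ = 15.1 × (81.0/11.6)^0.173 = 15.1 × (6.9828)^0.173
    = 15.1 × 1.3996 = 21.1346 m/s

21.13 m/s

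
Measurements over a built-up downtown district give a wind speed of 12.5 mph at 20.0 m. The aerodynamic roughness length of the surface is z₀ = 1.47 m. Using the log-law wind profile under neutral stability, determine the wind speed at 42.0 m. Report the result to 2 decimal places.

Log law: V(z) ∝ ln(z/z₀), so V₂/V₁ = ln(z₂/z₀) / ln(z₁/z₀).
ln(42.0/1.47) = 3.3524, ln(20.0/1.47) = 2.6105
V₂ = 12.5 × 3.3524/2.6105 = 12.5 × 1.2842 = 16.0527 mph

16.05 mph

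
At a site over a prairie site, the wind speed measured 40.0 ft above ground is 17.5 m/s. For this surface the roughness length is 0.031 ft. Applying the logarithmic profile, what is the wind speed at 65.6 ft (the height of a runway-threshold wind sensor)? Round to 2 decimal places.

Log law: V(z) ∝ ln(z/z₀), so V₂/V₁ = ln(z₂/z₀) / ln(z₁/z₀).
ln(65.6/0.031) = 7.6573, ln(40.0/0.031) = 7.1626
V₂ = 17.5 × 7.6573/7.1626 = 17.5 × 1.0691 = 18.7087 m/s

18.71 m/s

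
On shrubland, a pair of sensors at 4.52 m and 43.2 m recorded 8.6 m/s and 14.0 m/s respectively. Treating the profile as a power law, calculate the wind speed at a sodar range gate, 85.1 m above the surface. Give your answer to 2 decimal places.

First find α: α = ln(V₂/V₁)/ln(z₂/z₁) = ln(14.0/8.6)/ln(43.2/4.52) = 0.48730/2.25733 = 0.2159
Extrapolate from 43.2 m to 85.1 m: V₃ = 14.0 × (85.1/43.2)^0.2159 = 14.0 × 1.1576 = 16.2066 m/s

16.21 m/s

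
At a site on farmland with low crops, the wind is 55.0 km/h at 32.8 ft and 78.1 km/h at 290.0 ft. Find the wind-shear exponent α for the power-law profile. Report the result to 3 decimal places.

α ≈ 0.161

Power law: V₂/V₁ = (z₂/z₁)^α ⇒ α = ln(V₂/V₁) / ln(z₂/z₁)
α = ln(78.1/55.0) / ln(290.0/32.8) = ln(1.4200) / ln(8.8415)
  = 0.35066 / 2.17945 = 0.16089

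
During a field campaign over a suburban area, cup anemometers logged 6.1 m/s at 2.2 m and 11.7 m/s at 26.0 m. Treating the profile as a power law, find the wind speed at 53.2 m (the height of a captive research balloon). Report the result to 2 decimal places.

First find α: α = ln(V₂/V₁)/ln(z₂/z₁) = ln(11.7/6.1)/ln(26.0/2.2) = 0.65130/2.46964 = 0.2637
Extrapolate from 26.0 m to 53.2 m: V₃ = 11.7 × (53.2/26.0)^0.2637 = 11.7 × 1.2078 = 14.1315 m/s

14.13 m/s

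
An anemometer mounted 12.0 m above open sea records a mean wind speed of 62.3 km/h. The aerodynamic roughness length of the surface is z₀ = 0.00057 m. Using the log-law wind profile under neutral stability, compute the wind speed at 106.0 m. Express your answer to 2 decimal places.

Log law: V(z) ∝ ln(z/z₀), so V₂/V₁ = ln(z₂/z₀) / ln(z₁/z₀).
ln(106.0/0.00057) = 12.1333, ln(12.0/0.00057) = 9.9548
V₂ = 62.3 × 12.1333/9.9548 = 62.3 × 1.2188 = 75.9339 km/h

75.93 km/h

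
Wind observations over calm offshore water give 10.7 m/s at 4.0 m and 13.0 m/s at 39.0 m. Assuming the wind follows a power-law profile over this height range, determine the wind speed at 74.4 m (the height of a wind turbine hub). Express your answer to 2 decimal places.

13.74 m/s

First find α: α = ln(V₂/V₁)/ln(z₂/z₁) = ln(13.0/10.7)/ln(39.0/4.0) = 0.19471/2.27727 = 0.0855
Extrapolate from 39.0 m to 74.4 m: V₃ = 13.0 × (74.4/39.0)^0.0855 = 13.0 × 1.0568 = 13.7381 m/s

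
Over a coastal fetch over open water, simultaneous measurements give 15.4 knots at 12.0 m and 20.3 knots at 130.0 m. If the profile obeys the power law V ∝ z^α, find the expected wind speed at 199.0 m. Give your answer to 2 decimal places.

21.33 knots

First find α: α = ln(V₂/V₁)/ln(z₂/z₁) = ln(20.3/15.4)/ln(130.0/12.0) = 0.27625/2.38263 = 0.1159
Extrapolate from 130.0 m to 199.0 m: V₃ = 20.3 × (199.0/130.0)^0.1159 = 20.3 × 1.0506 = 21.3273 knots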